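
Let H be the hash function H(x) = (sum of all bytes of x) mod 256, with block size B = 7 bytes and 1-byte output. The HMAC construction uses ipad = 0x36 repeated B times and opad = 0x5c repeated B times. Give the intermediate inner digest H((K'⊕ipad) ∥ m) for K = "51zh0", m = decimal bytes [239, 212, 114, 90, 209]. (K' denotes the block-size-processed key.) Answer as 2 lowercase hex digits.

Key "51zh0" = 35 31 7a 68 30 is 5 bytes ≤ B = 7; zero-pad to 7 bytes: K' = 35 31 7a 68 30 00 00.
K' ⊕ ipad = 03 07 4c 5e 06 36 36.
Inner input = 03 07 4c 5e 06 36 36 ∥ ef d4 72 5a d1.
Inner hash: sum = 3+7+76+94+6+54+54+239+212+114+90+209 = 1158; mod 256 = 134 → 86.

86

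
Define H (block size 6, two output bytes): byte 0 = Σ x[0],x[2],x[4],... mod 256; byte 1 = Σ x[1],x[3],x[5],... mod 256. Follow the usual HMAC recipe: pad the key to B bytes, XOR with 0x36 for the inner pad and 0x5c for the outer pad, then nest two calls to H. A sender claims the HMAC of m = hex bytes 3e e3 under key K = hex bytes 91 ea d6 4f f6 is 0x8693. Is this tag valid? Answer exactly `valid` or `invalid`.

valid

Key hex bytes 91 ea d6 4f f6 is 5 bytes ≤ B = 6; zero-pad to 6 bytes: K' = 91 ea d6 4f f6 00.
K' ⊕ ipad = a7 dc e0 79 c0 36; K' ⊕ opad = cd b6 8a 13 aa 5c.
Inner hash: even-index sum = 645 mod 256 = 133; odd-index sum = 622 mod 256 = 110 → 85 6e.
Outer hash (recomputed tag): even-index sum = 646 mod 256 = 134; odd-index sum = 403 mod 256 = 147 → 86 93.
Recomputed tag = 8693; claimed = 8693 → match.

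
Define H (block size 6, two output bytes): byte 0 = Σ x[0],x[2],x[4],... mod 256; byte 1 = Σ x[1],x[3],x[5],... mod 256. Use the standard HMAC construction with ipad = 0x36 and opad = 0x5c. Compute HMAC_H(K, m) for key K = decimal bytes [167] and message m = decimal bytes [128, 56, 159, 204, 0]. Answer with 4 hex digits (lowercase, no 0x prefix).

Key decimal bytes [167] = a7 is 1 byte ≤ B = 6; zero-pad to 6 bytes: K' = a7 00 00 00 00 00.
K' ⊕ ipad = 91 36 36 36 36 36.  K' ⊕ opad = fb 5c 5c 5c 5c 5c.
Inner input = (K'⊕ipad) ∥ m = 91 36 36 36 36 36 ∥ 80 38 9f cc 00.
Inner hash: even-index sum = 540 mod 256 = 28; odd-index sum = 422 mod 256 = 166 → 1c a6.
Outer input = (K'⊕opad) ∥ inner = fb 5c 5c 5c 5c 5c ∥ 1c a6.
Outer hash (tag): even-index sum = 463 mod 256 = 207; odd-index sum = 442 mod 256 = 186 → cf ba.

cfba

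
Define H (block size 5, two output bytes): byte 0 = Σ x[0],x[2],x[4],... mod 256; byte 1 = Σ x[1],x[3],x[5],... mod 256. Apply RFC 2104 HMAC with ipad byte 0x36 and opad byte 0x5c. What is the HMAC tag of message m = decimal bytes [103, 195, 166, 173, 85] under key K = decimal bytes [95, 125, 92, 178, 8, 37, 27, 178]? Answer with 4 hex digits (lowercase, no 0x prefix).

027a

Key decimal bytes [95, 125, 92, 178, 8, 37, 27, 178] = 5f 7d 5c b2 08 25 1b b2 is 8 bytes > B = 5, so hash it first: H(key) = de 06, then zero-pad to 5 bytes: K' = de 06 00 00 00.
K' ⊕ ipad = e8 30 36 36 36.  K' ⊕ opad = 82 5a 5c 5c 5c.
Inner input = (K'⊕ipad) ∥ m = e8 30 36 36 36 ∥ 67 c3 a6 ad 55.
Inner hash: even-index sum = 708 mod 256 = 196; odd-index sum = 456 mod 256 = 200 → c4 c8.
Outer input = (K'⊕opad) ∥ inner = 82 5a 5c 5c 5c ∥ c4 c8.
Outer hash (tag): even-index sum = 514 mod 256 = 2; odd-index sum = 378 mod 256 = 122 → 02 7a.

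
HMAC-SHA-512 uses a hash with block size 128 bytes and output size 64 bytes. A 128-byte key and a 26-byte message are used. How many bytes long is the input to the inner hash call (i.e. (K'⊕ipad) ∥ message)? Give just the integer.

Key is 128 ≤ 128 bytes, zero-padded: |K'| = 128.
Inner input = (K'⊕ipad) ∥ m → 128 + 26 = 154 bytes.

154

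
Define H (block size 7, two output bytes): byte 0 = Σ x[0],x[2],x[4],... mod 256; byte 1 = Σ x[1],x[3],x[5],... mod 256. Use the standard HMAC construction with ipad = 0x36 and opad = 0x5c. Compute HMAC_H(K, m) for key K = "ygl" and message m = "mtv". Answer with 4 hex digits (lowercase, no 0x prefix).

ad7c

Key "ygl" = 79 67 6c is 3 bytes ≤ B = 7; zero-pad to 7 bytes: K' = 79 67 6c 00 00 00 00.
K' ⊕ ipad = 4f 51 5a 36 36 36 36.  K' ⊕ opad = 25 3b 30 5c 5c 5c 5c.
Inner input = (K'⊕ipad) ∥ m = 4f 51 5a 36 36 36 36 ∥ 6d 74 76.
Inner hash: even-index sum = 393 mod 256 = 137; odd-index sum = 416 mod 256 = 160 → 89 a0.
Outer input = (K'⊕opad) ∥ inner = 25 3b 30 5c 5c 5c 5c ∥ 89 a0.
Outer hash (tag): even-index sum = 429 mod 256 = 173; odd-index sum = 380 mod 256 = 124 → ad 7c.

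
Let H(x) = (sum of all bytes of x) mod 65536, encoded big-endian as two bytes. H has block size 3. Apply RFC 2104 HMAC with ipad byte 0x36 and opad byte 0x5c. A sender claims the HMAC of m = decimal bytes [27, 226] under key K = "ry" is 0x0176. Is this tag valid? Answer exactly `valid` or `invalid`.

Key "ry" = 72 79 is 2 bytes ≤ B = 3; zero-pad to 3 bytes: K' = 72 79 00.
K' ⊕ ipad = 44 4f 36; K' ⊕ opad = 2e 25 5c.
Inner hash: sum = 68+79+54+27+226 = 454 → 01 c6.
Outer hash (recomputed tag): sum = 46+37+92+1+198 = 374 → 01 76.
Recomputed tag = 0176; claimed = 0176 → match.

valid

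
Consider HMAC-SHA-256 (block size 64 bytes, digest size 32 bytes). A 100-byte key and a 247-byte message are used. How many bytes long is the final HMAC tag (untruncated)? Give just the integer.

32

The tag is one SHA-256 digest: 32 bytes.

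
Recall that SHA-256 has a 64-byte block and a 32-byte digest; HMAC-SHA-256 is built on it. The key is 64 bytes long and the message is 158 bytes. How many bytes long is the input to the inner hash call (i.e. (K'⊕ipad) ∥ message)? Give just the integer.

Key is 64 ≤ 64 bytes, zero-padded: |K'| = 64.
Inner input = (K'⊕ipad) ∥ m → 64 + 158 = 222 bytes.

222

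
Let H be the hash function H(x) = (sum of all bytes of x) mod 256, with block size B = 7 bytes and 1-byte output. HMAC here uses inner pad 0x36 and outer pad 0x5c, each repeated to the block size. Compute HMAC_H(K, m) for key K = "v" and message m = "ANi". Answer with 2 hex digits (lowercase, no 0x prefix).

ce

Key "v" = 76 is 1 byte ≤ B = 7; zero-pad to 7 bytes: K' = 76 00 00 00 00 00 00.
K' ⊕ ipad = 40 36 36 36 36 36 36.  K' ⊕ opad = 2a 5c 5c 5c 5c 5c 5c.
Inner input = (K'⊕ipad) ∥ m = 40 36 36 36 36 36 36 ∥ 41 4e 69.
Inner hash: sum = 64+54+54+54+54+54+54+65+78+105 = 636; mod 256 = 124 → 7c.
Outer input = (K'⊕opad) ∥ inner = 2a 5c 5c 5c 5c 5c 5c ∥ 7c.
Outer hash (tag): sum = 42+92+92+92+92+92+92+124 = 718; mod 256 = 206 → ce.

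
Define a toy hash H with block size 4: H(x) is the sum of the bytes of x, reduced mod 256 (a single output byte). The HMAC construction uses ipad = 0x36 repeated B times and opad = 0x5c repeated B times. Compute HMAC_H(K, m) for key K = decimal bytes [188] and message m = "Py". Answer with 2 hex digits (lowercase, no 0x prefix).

Key decimal bytes [188] = bc is 1 byte ≤ B = 4; zero-pad to 4 bytes: K' = bc 00 00 00.
K' ⊕ ipad = 8a 36 36 36.  K' ⊕ opad = e0 5c 5c 5c.
Inner input = (K'⊕ipad) ∥ m = 8a 36 36 36 ∥ 50 79.
Inner hash: sum = 138+54+54+54+80+121 = 501; mod 256 = 245 → f5.
Outer input = (K'⊕opad) ∥ inner = e0 5c 5c 5c ∥ f5.
Outer hash (tag): sum = 224+92+92+92+245 = 745; mod 256 = 233 → e9.

e9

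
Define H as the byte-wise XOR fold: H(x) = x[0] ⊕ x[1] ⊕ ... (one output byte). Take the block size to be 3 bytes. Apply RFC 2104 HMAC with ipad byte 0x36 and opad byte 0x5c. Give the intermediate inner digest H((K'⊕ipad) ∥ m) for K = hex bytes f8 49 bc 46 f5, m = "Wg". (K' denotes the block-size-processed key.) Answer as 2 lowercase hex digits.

Key hex bytes f8 49 bc 46 f5 is 5 bytes > B = 3, so hash it first: H(key) = be, then zero-pad to 3 bytes: K' = be 00 00.
K' ⊕ ipad = 88 36 36.
Inner input = 88 36 36 ∥ 57 67.
Inner hash: XOR 88⊕36⊕36⊕57⊕67 = b8.

b8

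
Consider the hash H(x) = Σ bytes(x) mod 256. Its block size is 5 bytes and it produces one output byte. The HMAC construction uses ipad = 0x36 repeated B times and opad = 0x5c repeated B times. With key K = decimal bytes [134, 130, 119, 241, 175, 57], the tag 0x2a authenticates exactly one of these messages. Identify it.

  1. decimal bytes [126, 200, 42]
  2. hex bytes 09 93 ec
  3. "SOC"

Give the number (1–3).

Key decimal bytes [134, 130, 119, 241, 175, 57] = 86 82 77 f1 af 39 is 6 bytes > B = 5, so hash it first: H(key) = 58, then zero-pad to 5 bytes: K' = 58 00 00 00 00.
K' ⊕ ipad = 6e 36 36 36 36; K' ⊕ opad = 04 5c 5c 5c 5c.
m1: inner = H(6e 36 36 36 36 7e c8 2a) = b6; tag = H(04 5c 5c 5c 5c b6) = 2a ← matches
m2: inner = H(6e 36 36 36 36 09 93 ec) = ce; tag = H(04 5c 5c 5c 5c ce) = 42
m3: inner = H(6e 36 36 36 36 53 4f 43) = 2b; tag = H(04 5c 5c 5c 5c 2b) = 9f

1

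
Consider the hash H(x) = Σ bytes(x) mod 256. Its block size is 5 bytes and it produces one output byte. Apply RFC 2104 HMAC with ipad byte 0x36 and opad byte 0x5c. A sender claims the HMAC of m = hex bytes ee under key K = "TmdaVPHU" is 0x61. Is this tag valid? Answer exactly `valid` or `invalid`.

Key "TmdaVPHU" = 54 6d 64 61 56 50 48 55 is 8 bytes > B = 5, so hash it first: H(key) = c9, then zero-pad to 5 bytes: K' = c9 00 00 00 00.
K' ⊕ ipad = ff 36 36 36 36; K' ⊕ opad = 95 5c 5c 5c 5c.
Inner hash: sum = 255+54+54+54+54+238 = 709; mod 256 = 197 → c5.
Outer hash (recomputed tag): sum = 149+92+92+92+92+197 = 714; mod 256 = 202 → ca.
Recomputed tag = ca; claimed = 61 → mismatch.

invalid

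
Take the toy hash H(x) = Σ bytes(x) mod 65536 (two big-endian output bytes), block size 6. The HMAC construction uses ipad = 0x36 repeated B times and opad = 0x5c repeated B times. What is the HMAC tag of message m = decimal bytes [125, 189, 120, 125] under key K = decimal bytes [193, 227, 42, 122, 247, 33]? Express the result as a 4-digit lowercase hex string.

0360

Key decimal bytes [193, 227, 42, 122, 247, 33] = c1 e3 2a 7a f7 21 is exactly B = 6 bytes: K' = c1 e3 2a 7a f7 21.
K' ⊕ ipad = f7 d5 1c 4c c1 17.  K' ⊕ opad = 9d bf 76 26 ab 7d.
Inner input = (K'⊕ipad) ∥ m = f7 d5 1c 4c c1 17 ∥ 7d bd 78 7d.
Inner hash: sum = 247+213+28+76+193+23+125+189+120+125 = 1339 → 05 3b.
Outer input = (K'⊕opad) ∥ inner = 9d bf 76 26 ab 7d ∥ 05 3b.
Outer hash (tag): sum = 157+191+118+38+171+125+5+59 = 864 → 03 60.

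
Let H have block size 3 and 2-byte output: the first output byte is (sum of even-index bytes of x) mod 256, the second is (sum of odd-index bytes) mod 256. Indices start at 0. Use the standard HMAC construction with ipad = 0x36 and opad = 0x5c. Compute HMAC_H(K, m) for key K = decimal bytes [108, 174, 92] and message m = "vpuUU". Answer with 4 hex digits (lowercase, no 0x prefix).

Key decimal bytes [108, 174, 92] = 6c ae 5c is exactly B = 3 bytes: K' = 6c ae 5c.
K' ⊕ ipad = 5a 98 6a.  K' ⊕ opad = 30 f2 00.
Inner input = (K'⊕ipad) ∥ m = 5a 98 6a ∥ 76 70 75 55 55.
Inner hash: even-index sum = 393 mod 256 = 137; odd-index sum = 472 mod 256 = 216 → 89 d8.
Outer input = (K'⊕opad) ∥ inner = 30 f2 00 ∥ 89 d8.
Outer hash (tag): even-index sum = 264 mod 256 = 8; odd-index sum = 379 mod 256 = 123 → 08 7b.

087b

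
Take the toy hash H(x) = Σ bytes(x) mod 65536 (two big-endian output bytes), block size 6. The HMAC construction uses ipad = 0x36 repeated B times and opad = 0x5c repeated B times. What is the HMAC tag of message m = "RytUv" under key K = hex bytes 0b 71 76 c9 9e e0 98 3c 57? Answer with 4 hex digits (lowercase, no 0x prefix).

Key hex bytes 0b 71 76 c9 9e e0 98 3c 57 is 9 bytes > B = 6, so hash it first: H(key) = 04 64, then zero-pad to 6 bytes: K' = 04 64 00 00 00 00.
K' ⊕ ipad = 32 52 36 36 36 36.  K' ⊕ opad = 58 38 5c 5c 5c 5c.
Inner input = (K'⊕ipad) ∥ m = 32 52 36 36 36 36 ∥ 52 79 74 55 76.
Inner hash: sum = 50+82+54+54+54+54+82+121+116+85+118 = 870 → 03 66.
Outer input = (K'⊕opad) ∥ inner = 58 38 5c 5c 5c 5c ∥ 03 66.
Outer hash (tag): sum = 88+56+92+92+92+92+3+102 = 617 → 02 69.

0269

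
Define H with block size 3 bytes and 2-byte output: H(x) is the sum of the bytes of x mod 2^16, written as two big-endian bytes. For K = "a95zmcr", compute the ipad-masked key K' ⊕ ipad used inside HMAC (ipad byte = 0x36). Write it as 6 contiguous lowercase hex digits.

Key "a95zmcr" = 61 39 35 7a 6d 63 72 is 7 bytes > B = 3, so hash it first: H(key) = 02 8b, then zero-pad to 3 bytes: K' = 02 8b 00.
XOR each byte with 0x36: 02⊕36=34, 8b⊕36=bd, 00⊕36=36.

34bd36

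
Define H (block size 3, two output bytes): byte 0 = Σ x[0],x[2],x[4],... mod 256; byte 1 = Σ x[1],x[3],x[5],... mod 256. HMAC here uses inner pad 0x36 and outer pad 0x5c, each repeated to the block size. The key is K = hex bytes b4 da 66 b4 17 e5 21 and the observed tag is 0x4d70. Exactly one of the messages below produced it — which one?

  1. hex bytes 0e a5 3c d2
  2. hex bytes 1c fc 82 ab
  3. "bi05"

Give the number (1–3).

2

Key hex bytes b4 da 66 b4 17 e5 21 is 7 bytes > B = 3, so hash it first: H(key) = 52 73, then zero-pad to 3 bytes: K' = 52 73 00.
K' ⊕ ipad = 64 45 36; K' ⊕ opad = 0e 2f 5c.
m1: inner = H(64 45 36 0e a5 3c d2) = 11 8f; tag = H(0e 2f 5c 11 8f) = f940
m2: inner = H(64 45 36 1c fc 82 ab) = 41 e3; tag = H(0e 2f 5c 41 e3) = 4d70 ← matches
m3: inner = H(64 45 36 62 69 30 35) = 38 d7; tag = H(0e 2f 5c 38 d7) = 4167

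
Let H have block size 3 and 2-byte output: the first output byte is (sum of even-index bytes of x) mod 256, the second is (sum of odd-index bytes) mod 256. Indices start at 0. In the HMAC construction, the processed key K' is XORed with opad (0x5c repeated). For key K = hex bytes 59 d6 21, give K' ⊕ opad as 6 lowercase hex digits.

Key hex bytes 59 d6 21 is exactly B = 3 bytes: K' = 59 d6 21.
XOR each byte with 0x5c: 59⊕5c=05, d6⊕5c=8a, 21⊕5c=7d.

058a7d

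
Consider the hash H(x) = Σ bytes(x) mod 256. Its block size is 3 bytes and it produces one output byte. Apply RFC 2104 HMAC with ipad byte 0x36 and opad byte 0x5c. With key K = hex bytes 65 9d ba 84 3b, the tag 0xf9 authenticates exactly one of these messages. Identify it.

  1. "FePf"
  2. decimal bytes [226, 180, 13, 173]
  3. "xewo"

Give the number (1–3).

1

Key hex bytes 65 9d ba 84 3b is 5 bytes > B = 3, so hash it first: H(key) = 7b, then zero-pad to 3 bytes: K' = 7b 00 00.
K' ⊕ ipad = 4d 36 36; K' ⊕ opad = 27 5c 5c.
m1: inner = H(4d 36 36 46 65 50 66) = 1a; tag = H(27 5c 5c 1a) = f9 ← matches
m2: inner = H(4d 36 36 e2 b4 0d ad) = 09; tag = H(27 5c 5c 09) = e8
m3: inner = H(4d 36 36 78 65 77 6f) = 7c; tag = H(27 5c 5c 7c) = 5b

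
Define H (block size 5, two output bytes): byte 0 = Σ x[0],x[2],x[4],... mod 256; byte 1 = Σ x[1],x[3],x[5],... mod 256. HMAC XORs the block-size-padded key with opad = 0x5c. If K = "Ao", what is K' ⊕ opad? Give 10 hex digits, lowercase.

1d335c5c5c

Key "Ao" = 41 6f is 2 bytes ≤ B = 5; zero-pad to 5 bytes: K' = 41 6f 00 00 00.
XOR each byte with 0x5c: 41⊕5c=1d, 6f⊕5c=33, 00⊕5c=5c, 00⊕5c=5c, 00⊕5c=5c.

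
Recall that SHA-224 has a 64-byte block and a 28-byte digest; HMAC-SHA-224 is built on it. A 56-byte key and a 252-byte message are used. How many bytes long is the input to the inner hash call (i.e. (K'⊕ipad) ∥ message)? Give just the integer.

316

Key is 56 ≤ 64 bytes, zero-padded: |K'| = 64.
Inner input = (K'⊕ipad) ∥ m → 64 + 252 = 316 bytes.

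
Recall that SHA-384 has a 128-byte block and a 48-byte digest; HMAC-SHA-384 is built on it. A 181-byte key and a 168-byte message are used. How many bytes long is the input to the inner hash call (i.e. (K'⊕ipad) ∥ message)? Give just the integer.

296

Key is 181 > 128 bytes, so it is hashed to 48 bytes then zero-padded to 128: |K'| = 128.
Inner input = (K'⊕ipad) ∥ m → 128 + 168 = 296 bytes.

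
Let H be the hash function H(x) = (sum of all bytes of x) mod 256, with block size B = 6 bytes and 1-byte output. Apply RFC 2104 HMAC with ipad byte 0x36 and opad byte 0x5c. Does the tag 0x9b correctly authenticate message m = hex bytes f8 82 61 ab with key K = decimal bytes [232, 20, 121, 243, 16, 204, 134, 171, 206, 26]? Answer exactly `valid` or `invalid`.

Key decimal bytes [232, 20, 121, 243, 16, 204, 134, 171, 206, 26] = e8 14 79 f3 10 cc 86 ab ce 1a is 10 bytes > B = 6, so hash it first: H(key) = 5d, then zero-pad to 6 bytes: K' = 5d 00 00 00 00 00.
K' ⊕ ipad = 6b 36 36 36 36 36; K' ⊕ opad = 01 5c 5c 5c 5c 5c.
Inner hash: sum = 107+54+54+54+54+54+248+130+97+171 = 1023; mod 256 = 255 → ff.
Outer hash (recomputed tag): sum = 1+92+92+92+92+92+255 = 716; mod 256 = 204 → cc.
Recomputed tag = cc; claimed = 9b → mismatch.

invalid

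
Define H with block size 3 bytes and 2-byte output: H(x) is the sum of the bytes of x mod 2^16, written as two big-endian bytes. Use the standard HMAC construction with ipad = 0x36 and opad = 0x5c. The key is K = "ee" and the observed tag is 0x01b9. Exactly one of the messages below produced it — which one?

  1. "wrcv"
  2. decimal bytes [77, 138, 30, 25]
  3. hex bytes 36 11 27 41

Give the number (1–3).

2

Key "ee" = 65 65 is 2 bytes ≤ B = 3; zero-pad to 3 bytes: K' = 65 65 00.
K' ⊕ ipad = 53 53 36; K' ⊕ opad = 39 39 5c.
m1: inner = H(53 53 36 77 72 63 76) = 02 9e; tag = H(39 39 5c 02 9e) = 016e
m2: inner = H(53 53 36 4d 8a 1e 19) = 01 ea; tag = H(39 39 5c 01 ea) = 01b9 ← matches
m3: inner = H(53 53 36 36 11 27 41) = 01 8b; tag = H(39 39 5c 01 8b) = 015a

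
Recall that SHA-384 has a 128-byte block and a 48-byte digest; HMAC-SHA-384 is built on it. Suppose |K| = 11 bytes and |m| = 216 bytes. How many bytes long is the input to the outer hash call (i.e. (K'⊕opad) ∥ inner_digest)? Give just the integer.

176

Key is 11 ≤ 128 bytes, zero-padded: |K'| = 128.
Outer input = (K'⊕opad) ∥ H(inner) → 128 + 48 = 176 bytes.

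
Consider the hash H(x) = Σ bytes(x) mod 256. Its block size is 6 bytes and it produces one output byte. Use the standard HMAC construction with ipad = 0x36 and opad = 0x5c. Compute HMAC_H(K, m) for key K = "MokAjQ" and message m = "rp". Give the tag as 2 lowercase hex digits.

Key "MokAjQ" = 4d 6f 6b 41 6a 51 is exactly B = 6 bytes: K' = 4d 6f 6b 41 6a 51.
K' ⊕ ipad = 7b 59 5d 77 5c 67.  K' ⊕ opad = 11 33 37 1d 36 0d.
Inner input = (K'⊕ipad) ∥ m = 7b 59 5d 77 5c 67 ∥ 72 70.
Inner hash: sum = 123+89+93+119+92+103+114+112 = 845; mod 256 = 77 → 4d.
Outer input = (K'⊕opad) ∥ inner = 11 33 37 1d 36 0d ∥ 4d.
Outer hash (tag): sum = 17+51+55+29+54+13+77 = 296; mod 256 = 40 → 28.

28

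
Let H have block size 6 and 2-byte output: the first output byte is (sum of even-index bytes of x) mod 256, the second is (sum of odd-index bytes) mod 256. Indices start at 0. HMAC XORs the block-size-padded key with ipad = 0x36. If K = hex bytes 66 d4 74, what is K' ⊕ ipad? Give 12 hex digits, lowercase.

50e242363636

Key hex bytes 66 d4 74 is 3 bytes ≤ B = 6; zero-pad to 6 bytes: K' = 66 d4 74 00 00 00.
XOR each byte with 0x36: 66⊕36=50, d4⊕36=e2, 74⊕36=42, 00⊕36=36, 00⊕36=36, 00⊕36=36.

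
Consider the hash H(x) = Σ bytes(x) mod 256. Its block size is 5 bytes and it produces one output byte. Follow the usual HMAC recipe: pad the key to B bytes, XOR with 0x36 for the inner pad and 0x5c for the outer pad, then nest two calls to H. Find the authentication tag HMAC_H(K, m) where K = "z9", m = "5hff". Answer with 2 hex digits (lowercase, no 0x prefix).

05

Key "z9" = 7a 39 is 2 bytes ≤ B = 5; zero-pad to 5 bytes: K' = 7a 39 00 00 00.
K' ⊕ ipad = 4c 0f 36 36 36.  K' ⊕ opad = 26 65 5c 5c 5c.
Inner input = (K'⊕ipad) ∥ m = 4c 0f 36 36 36 ∥ 35 68 66 66.
Inner hash: sum = 76+15+54+54+54+53+104+102+102 = 614; mod 256 = 102 → 66.
Outer input = (K'⊕opad) ∥ inner = 26 65 5c 5c 5c ∥ 66.
Outer hash (tag): sum = 38+101+92+92+92+102 = 517; mod 256 = 5 → 05.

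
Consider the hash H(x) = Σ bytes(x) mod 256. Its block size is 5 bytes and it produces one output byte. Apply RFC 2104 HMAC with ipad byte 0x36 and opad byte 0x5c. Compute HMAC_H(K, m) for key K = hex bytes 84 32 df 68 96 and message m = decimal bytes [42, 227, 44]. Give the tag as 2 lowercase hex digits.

Key hex bytes 84 32 df 68 96 is exactly B = 5 bytes: K' = 84 32 df 68 96.
K' ⊕ ipad = b2 04 e9 5e a0.  K' ⊕ opad = d8 6e 83 34 ca.
Inner input = (K'⊕ipad) ∥ m = b2 04 e9 5e a0 ∥ 2a e3 2c.
Inner hash: sum = 178+4+233+94+160+42+227+44 = 982; mod 256 = 214 → d6.
Outer input = (K'⊕opad) ∥ inner = d8 6e 83 34 ca ∥ d6.
Outer hash (tag): sum = 216+110+131+52+202+214 = 925; mod 256 = 157 → 9d.

9d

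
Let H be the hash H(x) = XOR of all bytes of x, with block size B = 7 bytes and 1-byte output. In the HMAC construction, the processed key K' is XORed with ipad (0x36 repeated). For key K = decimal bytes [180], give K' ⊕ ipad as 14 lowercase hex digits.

Key decimal bytes [180] = b4 is 1 byte ≤ B = 7; zero-pad to 7 bytes: K' = b4 00 00 00 00 00 00.
XOR each byte with 0x36: b4⊕36=82, 00⊕36=36, 00⊕36=36, 00⊕36=36, 00⊕36=36, 00⊕36=36, 00⊕36=36.

82363636363636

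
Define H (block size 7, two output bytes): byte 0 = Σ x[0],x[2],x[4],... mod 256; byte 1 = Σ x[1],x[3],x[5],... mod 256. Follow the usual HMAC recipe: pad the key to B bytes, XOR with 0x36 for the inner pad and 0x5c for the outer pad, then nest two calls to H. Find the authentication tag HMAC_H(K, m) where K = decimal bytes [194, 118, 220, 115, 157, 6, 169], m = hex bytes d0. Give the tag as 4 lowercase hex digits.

59db

Key decimal bytes [194, 118, 220, 115, 157, 6, 169] = c2 76 dc 73 9d 06 a9 is exactly B = 7 bytes: K' = c2 76 dc 73 9d 06 a9.
K' ⊕ ipad = f4 40 ea 45 ab 30 9f.  K' ⊕ opad = 9e 2a 80 2f c1 5a f5.
Inner input = (K'⊕ipad) ∥ m = f4 40 ea 45 ab 30 9f ∥ d0.
Inner hash: even-index sum = 808 mod 256 = 40; odd-index sum = 389 mod 256 = 133 → 28 85.
Outer input = (K'⊕opad) ∥ inner = 9e 2a 80 2f c1 5a f5 ∥ 28 85.
Outer hash (tag): even-index sum = 857 mod 256 = 89; odd-index sum = 219 mod 256 = 219 → 59 db.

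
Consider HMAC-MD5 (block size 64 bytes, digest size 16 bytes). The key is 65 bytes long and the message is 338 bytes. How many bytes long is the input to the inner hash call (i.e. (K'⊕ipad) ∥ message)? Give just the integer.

402

Key is 65 > 64 bytes, so it is hashed to 16 bytes then zero-padded to 64: |K'| = 64.
Inner input = (K'⊕ipad) ∥ m → 64 + 338 = 402 bytes.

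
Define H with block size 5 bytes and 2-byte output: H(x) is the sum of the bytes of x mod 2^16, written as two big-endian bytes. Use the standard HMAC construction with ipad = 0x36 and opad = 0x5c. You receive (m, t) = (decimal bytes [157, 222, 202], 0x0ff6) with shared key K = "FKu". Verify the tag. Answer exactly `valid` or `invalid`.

invalid

Key "FKu" = 46 4b 75 is 3 bytes ≤ B = 5; zero-pad to 5 bytes: K' = 46 4b 75 00 00.
K' ⊕ ipad = 70 7d 43 36 36; K' ⊕ opad = 1a 17 29 5c 5c.
Inner hash: sum = 112+125+67+54+54+157+222+202 = 993 → 03 e1.
Outer hash (recomputed tag): sum = 26+23+41+92+92+3+225 = 502 → 01 f6.
Recomputed tag = 01f6; claimed = 0ff6 → mismatch.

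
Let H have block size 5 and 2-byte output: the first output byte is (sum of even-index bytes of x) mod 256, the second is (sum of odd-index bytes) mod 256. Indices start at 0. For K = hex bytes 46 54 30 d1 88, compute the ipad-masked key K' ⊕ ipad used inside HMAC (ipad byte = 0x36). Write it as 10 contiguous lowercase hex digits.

Key hex bytes 46 54 30 d1 88 is exactly B = 5 bytes: K' = 46 54 30 d1 88.
XOR each byte with 0x36: 46⊕36=70, 54⊕36=62, 30⊕36=06, d1⊕36=e7, 88⊕36=be.

706206e7be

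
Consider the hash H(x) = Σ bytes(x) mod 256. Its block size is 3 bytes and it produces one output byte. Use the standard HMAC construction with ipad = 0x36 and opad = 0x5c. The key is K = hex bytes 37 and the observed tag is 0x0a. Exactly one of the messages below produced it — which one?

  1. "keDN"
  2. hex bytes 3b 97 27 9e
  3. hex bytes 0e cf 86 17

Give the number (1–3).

Key hex bytes 37 is 1 byte ≤ B = 3; zero-pad to 3 bytes: K' = 37 00 00.
K' ⊕ ipad = 01 36 36; K' ⊕ opad = 6b 5c 5c.
m1: inner = H(01 36 36 6b 65 44 4e) = cf; tag = H(6b 5c 5c cf) = f2
m2: inner = H(01 36 36 3b 97 27 9e) = 04; tag = H(6b 5c 5c 04) = 27
m3: inner = H(01 36 36 0e cf 86 17) = e7; tag = H(6b 5c 5c e7) = 0a ← matches

3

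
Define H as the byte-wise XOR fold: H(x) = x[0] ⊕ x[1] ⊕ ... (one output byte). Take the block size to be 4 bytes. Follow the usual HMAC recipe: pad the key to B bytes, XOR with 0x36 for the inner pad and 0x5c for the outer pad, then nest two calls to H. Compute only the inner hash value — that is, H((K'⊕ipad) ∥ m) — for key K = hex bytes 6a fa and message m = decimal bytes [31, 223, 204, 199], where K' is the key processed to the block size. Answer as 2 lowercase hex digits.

Key hex bytes 6a fa is 2 bytes ≤ B = 4; zero-pad to 4 bytes: K' = 6a fa 00 00.
K' ⊕ ipad = 5c cc 36 36.
Inner input = 5c cc 36 36 ∥ 1f df cc c7.
Inner hash: XOR 5c⊕cc⊕36⊕36⊕1f⊕df⊕cc⊕c7 = 5b.

5b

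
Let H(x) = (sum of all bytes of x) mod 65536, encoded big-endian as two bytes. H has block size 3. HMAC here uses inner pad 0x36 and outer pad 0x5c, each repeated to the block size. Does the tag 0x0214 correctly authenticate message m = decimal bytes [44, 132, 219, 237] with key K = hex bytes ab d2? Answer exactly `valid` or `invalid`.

valid

Key hex bytes ab d2 is 2 bytes ≤ B = 3; zero-pad to 3 bytes: K' = ab d2 00.
K' ⊕ ipad = 9d e4 36; K' ⊕ opad = f7 8e 5c.
Inner hash: sum = 157+228+54+44+132+219+237 = 1071 → 04 2f.
Outer hash (recomputed tag): sum = 247+142+92+4+47 = 532 → 02 14.
Recomputed tag = 0214; claimed = 0214 → match.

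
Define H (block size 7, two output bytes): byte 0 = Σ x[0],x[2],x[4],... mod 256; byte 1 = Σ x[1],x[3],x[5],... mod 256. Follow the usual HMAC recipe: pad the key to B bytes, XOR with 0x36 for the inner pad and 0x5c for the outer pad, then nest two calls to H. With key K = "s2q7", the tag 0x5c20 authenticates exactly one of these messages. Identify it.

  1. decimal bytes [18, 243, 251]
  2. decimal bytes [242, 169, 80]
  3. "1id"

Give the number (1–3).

1

Key "s2q7" = 73 32 71 37 is 4 bytes ≤ B = 7; zero-pad to 7 bytes: K' = 73 32 71 37 00 00 00.
K' ⊕ ipad = 45 04 47 01 36 36 36; K' ⊕ opad = 2f 6e 2d 6b 5c 5c 5c.
m1: inner = H(45 04 47 01 36 36 36 12 f3 fb) = eb 48; tag = H(2f 6e 2d 6b 5c 5c 5c eb 48) = 5c20 ← matches
m2: inner = H(45 04 47 01 36 36 36 f2 a9 50) = a1 7d; tag = H(2f 6e 2d 6b 5c 5c 5c a1 7d) = 91d6
m3: inner = H(45 04 47 01 36 36 36 31 69 64) = 61 d0; tag = H(2f 6e 2d 6b 5c 5c 5c 61 d0) = e496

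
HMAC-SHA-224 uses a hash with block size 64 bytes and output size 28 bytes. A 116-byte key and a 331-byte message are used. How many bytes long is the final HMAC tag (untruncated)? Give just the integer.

28

The tag is one SHA-224 digest: 28 bytes.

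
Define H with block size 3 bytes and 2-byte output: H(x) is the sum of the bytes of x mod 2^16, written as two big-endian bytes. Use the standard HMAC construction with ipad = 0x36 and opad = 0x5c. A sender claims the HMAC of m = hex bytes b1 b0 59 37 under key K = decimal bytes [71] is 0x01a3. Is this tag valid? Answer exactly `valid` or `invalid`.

Key decimal bytes [71] = 47 is 1 byte ≤ B = 3; zero-pad to 3 bytes: K' = 47 00 00.
K' ⊕ ipad = 71 36 36; K' ⊕ opad = 1b 5c 5c.
Inner hash: sum = 113+54+54+177+176+89+55 = 718 → 02 ce.
Outer hash (recomputed tag): sum = 27+92+92+2+206 = 419 → 01 a3.
Recomputed tag = 01a3; claimed = 01a3 → match.

valid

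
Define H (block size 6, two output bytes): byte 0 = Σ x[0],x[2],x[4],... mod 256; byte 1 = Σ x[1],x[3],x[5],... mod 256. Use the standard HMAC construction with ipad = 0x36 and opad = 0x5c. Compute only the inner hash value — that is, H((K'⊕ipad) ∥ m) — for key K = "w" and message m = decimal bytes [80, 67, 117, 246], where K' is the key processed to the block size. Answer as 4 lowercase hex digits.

72db

Key "w" = 77 is 1 byte ≤ B = 6; zero-pad to 6 bytes: K' = 77 00 00 00 00 00.
K' ⊕ ipad = 41 36 36 36 36 36.
Inner input = 41 36 36 36 36 36 ∥ 50 43 75 f6.
Inner hash: even-index sum = 370 mod 256 = 114; odd-index sum = 475 mod 256 = 219 → 72 db.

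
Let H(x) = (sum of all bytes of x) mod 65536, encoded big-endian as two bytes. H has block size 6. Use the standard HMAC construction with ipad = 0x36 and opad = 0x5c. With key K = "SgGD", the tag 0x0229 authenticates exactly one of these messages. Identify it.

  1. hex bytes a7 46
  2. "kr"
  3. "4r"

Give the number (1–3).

1

Key "SgGD" = 53 67 47 44 is 4 bytes ≤ B = 6; zero-pad to 6 bytes: K' = 53 67 47 44 00 00.
K' ⊕ ipad = 65 51 71 72 36 36; K' ⊕ opad = 0f 3b 1b 18 5c 5c.
m1: inner = H(65 51 71 72 36 36 a7 46) = 02 f2; tag = H(0f 3b 1b 18 5c 5c 02 f2) = 0229 ← matches
m2: inner = H(65 51 71 72 36 36 6b 72) = 02 e2; tag = H(0f 3b 1b 18 5c 5c 02 e2) = 0219
m3: inner = H(65 51 71 72 36 36 34 72) = 02 ab; tag = H(0f 3b 1b 18 5c 5c 02 ab) = 01e2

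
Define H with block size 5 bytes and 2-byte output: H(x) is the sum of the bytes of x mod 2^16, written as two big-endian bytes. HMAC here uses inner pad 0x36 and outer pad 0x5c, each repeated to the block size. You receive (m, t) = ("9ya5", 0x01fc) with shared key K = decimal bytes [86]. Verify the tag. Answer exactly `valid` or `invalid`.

Key decimal bytes [86] = 56 is 1 byte ≤ B = 5; zero-pad to 5 bytes: K' = 56 00 00 00 00.
K' ⊕ ipad = 60 36 36 36 36; K' ⊕ opad = 0a 5c 5c 5c 5c.
Inner hash: sum = 96+54+54+54+54+57+121+97+53 = 640 → 02 80.
Outer hash (recomputed tag): sum = 10+92+92+92+92+2+128 = 508 → 01 fc.
Recomputed tag = 01fc; claimed = 01fc → match.

valid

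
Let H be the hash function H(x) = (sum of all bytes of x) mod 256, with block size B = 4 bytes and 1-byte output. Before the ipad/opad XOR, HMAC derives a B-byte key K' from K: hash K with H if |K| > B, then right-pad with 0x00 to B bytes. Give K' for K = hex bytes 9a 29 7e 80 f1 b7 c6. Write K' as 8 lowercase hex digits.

|K| = 7 > B = 4, so first hash the key.
H(K): sum = 154+41+126+128+241+183+198 = 1071; mod 256 = 47 → 2f.
Zero-pad H(K) = 2f to 4 bytes: K' = 2f 00 00 00.

2f000000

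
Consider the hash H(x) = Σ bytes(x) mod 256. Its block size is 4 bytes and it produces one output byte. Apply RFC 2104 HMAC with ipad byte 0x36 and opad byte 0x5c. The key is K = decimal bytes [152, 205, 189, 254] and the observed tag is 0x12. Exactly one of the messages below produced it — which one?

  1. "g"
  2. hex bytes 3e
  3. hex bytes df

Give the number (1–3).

2

Key decimal bytes [152, 205, 189, 254] = 98 cd bd fe is exactly B = 4 bytes: K' = 98 cd bd fe.
K' ⊕ ipad = ae fb 8b c8; K' ⊕ opad = c4 91 e1 a2.
m1: inner = H(ae fb 8b c8 67) = 63; tag = H(c4 91 e1 a2 63) = 3b
m2: inner = H(ae fb 8b c8 3e) = 3a; tag = H(c4 91 e1 a2 3a) = 12 ← matches
m3: inner = H(ae fb 8b c8 df) = db; tag = H(c4 91 e1 a2 db) = b3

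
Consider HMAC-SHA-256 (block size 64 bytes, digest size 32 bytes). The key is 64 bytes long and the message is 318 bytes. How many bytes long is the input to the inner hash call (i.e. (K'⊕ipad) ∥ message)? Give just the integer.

Key is 64 ≤ 64 bytes, zero-padded: |K'| = 64.
Inner input = (K'⊕ipad) ∥ m → 64 + 318 = 382 bytes.

382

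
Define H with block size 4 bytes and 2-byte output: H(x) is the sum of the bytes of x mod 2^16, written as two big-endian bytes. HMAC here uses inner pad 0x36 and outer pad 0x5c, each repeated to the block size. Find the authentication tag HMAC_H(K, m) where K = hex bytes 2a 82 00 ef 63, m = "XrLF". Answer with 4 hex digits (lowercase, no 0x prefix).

Key hex bytes 2a 82 00 ef 63 is 5 bytes > B = 4, so hash it first: H(key) = 01 fe, then zero-pad to 4 bytes: K' = 01 fe 00 00.
K' ⊕ ipad = 37 c8 36 36.  K' ⊕ opad = 5d a2 5c 5c.
Inner input = (K'⊕ipad) ∥ m = 37 c8 36 36 ∥ 58 72 4c 46.
Inner hash: sum = 55+200+54+54+88+114+76+70 = 711 → 02 c7.
Outer input = (K'⊕opad) ∥ inner = 5d a2 5c 5c ∥ 02 c7.
Outer hash (tag): sum = 93+162+92+92+2+199 = 640 → 02 80.

0280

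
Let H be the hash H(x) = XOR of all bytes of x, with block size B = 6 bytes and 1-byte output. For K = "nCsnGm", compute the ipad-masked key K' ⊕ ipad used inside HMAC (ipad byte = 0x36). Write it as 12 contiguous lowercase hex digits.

58754558715b

Key "nCsnGm" = 6e 43 73 6e 47 6d is exactly B = 6 bytes: K' = 6e 43 73 6e 47 6d.
XOR each byte with 0x36: 6e⊕36=58, 43⊕36=75, 73⊕36=45, 6e⊕36=58, 47⊕36=71, 6d⊕36=5b.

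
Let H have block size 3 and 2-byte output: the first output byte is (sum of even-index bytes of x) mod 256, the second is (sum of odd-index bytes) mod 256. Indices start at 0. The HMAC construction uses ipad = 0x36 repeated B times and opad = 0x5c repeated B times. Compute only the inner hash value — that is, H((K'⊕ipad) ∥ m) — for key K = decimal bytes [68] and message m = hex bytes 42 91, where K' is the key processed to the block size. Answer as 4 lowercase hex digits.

3978

Key decimal bytes [68] = 44 is 1 byte ≤ B = 3; zero-pad to 3 bytes: K' = 44 00 00.
K' ⊕ ipad = 72 36 36.
Inner input = 72 36 36 ∥ 42 91.
Inner hash: even-index sum = 313 mod 256 = 57; odd-index sum = 120 mod 256 = 120 → 39 78.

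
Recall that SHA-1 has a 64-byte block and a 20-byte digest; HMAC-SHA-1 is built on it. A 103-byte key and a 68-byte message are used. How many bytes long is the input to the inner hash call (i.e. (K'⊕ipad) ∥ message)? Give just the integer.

Key is 103 > 64 bytes, so it is hashed to 20 bytes then zero-padded to 64: |K'| = 64.
Inner input = (K'⊕ipad) ∥ m → 64 + 68 = 132 bytes.

132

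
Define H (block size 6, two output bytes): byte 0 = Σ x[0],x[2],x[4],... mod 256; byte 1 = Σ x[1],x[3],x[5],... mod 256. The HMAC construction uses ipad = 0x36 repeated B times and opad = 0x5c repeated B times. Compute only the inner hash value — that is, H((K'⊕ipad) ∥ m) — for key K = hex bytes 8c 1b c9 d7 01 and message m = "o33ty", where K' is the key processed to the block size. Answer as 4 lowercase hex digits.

0beb

Key hex bytes 8c 1b c9 d7 01 is 5 bytes ≤ B = 6; zero-pad to 6 bytes: K' = 8c 1b c9 d7 01 00.
K' ⊕ ipad = ba 2d ff e1 37 36.
Inner input = ba 2d ff e1 37 36 ∥ 6f 33 33 74 79.
Inner hash: even-index sum = 779 mod 256 = 11; odd-index sum = 491 mod 256 = 235 → 0b eb.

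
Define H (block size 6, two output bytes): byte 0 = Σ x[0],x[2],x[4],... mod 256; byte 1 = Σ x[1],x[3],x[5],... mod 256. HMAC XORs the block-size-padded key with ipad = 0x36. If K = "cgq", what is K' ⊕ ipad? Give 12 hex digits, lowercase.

Key "cgq" = 63 67 71 is 3 bytes ≤ B = 6; zero-pad to 6 bytes: K' = 63 67 71 00 00 00.
XOR each byte with 0x36: 63⊕36=55, 67⊕36=51, 71⊕36=47, 00⊕36=36, 00⊕36=36, 00⊕36=36.

555147363636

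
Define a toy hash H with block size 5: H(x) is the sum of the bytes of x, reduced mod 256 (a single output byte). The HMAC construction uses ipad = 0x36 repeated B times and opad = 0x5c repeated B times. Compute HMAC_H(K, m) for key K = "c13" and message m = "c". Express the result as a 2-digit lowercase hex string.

03

Key "c13" = 63 31 33 is 3 bytes ≤ B = 5; zero-pad to 5 bytes: K' = 63 31 33 00 00.
K' ⊕ ipad = 55 07 05 36 36.  K' ⊕ opad = 3f 6d 6f 5c 5c.
Inner input = (K'⊕ipad) ∥ m = 55 07 05 36 36 ∥ 63.
Inner hash: sum = 85+7+5+54+54+99 = 304; mod 256 = 48 → 30.
Outer input = (K'⊕opad) ∥ inner = 3f 6d 6f 5c 5c ∥ 30.
Outer hash (tag): sum = 63+109+111+92+92+48 = 515; mod 256 = 3 → 03.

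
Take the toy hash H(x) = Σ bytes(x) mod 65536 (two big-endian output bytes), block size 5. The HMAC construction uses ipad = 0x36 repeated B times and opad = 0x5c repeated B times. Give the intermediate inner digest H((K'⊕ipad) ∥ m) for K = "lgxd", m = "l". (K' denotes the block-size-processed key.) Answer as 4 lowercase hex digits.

Key "lgxd" = 6c 67 78 64 is 4 bytes ≤ B = 5; zero-pad to 5 bytes: K' = 6c 67 78 64 00.
K' ⊕ ipad = 5a 51 4e 52 36.
Inner input = 5a 51 4e 52 36 ∥ 6c.
Inner hash: sum = 90+81+78+82+54+108 = 493 → 01 ed.

01ed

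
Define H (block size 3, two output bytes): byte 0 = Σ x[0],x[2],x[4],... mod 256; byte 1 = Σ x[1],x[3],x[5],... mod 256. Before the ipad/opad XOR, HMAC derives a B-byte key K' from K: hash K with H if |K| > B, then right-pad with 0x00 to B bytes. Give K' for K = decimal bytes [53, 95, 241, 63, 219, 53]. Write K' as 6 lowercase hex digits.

01d300

|K| = 6 > B = 3, so first hash the key.
H(K): even-index sum = 513 mod 256 = 1; odd-index sum = 211 mod 256 = 211 → 01 d3.
Zero-pad H(K) = 01 d3 to 3 bytes: K' = 01 d3 00.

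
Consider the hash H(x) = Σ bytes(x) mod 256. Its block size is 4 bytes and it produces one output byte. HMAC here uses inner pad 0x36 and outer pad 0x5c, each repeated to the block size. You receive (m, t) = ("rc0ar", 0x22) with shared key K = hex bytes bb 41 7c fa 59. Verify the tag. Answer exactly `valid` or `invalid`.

valid

Key hex bytes bb 41 7c fa 59 is 5 bytes > B = 4, so hash it first: H(key) = cb, then zero-pad to 4 bytes: K' = cb 00 00 00.
K' ⊕ ipad = fd 36 36 36; K' ⊕ opad = 97 5c 5c 5c.
Inner hash: sum = 253+54+54+54+114+99+48+97+114 = 887; mod 256 = 119 → 77.
Outer hash (recomputed tag): sum = 151+92+92+92+119 = 546; mod 256 = 34 → 22.
Recomputed tag = 22; claimed = 22 → match.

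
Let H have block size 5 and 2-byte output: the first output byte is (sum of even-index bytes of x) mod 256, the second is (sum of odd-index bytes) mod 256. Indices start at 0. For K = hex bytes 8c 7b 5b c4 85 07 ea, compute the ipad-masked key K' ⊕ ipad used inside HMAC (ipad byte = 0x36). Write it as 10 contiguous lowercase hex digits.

6070363636

Key hex bytes 8c 7b 5b c4 85 07 ea is 7 bytes > B = 5, so hash it first: H(key) = 56 46, then zero-pad to 5 bytes: K' = 56 46 00 00 00.
XOR each byte with 0x36: 56⊕36=60, 46⊕36=70, 00⊕36=36, 00⊕36=36, 00⊕36=36.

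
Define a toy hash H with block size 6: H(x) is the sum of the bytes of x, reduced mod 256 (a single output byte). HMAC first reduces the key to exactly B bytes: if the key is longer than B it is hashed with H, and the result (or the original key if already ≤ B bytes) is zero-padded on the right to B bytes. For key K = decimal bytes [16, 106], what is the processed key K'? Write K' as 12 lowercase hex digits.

Key decimal bytes [16, 106] = 10 6a is 2 bytes ≤ B = 6; zero-pad to 6 bytes: K' = 10 6a 00 00 00 00.

106a00000000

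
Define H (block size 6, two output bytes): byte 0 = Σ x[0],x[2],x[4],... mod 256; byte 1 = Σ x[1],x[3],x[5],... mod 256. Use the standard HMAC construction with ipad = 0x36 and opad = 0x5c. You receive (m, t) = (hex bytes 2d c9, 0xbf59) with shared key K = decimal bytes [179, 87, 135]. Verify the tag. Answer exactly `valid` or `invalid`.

valid

Key decimal bytes [179, 87, 135] = b3 57 87 is 3 bytes ≤ B = 6; zero-pad to 6 bytes: K' = b3 57 87 00 00 00.
K' ⊕ ipad = 85 61 b1 36 36 36; K' ⊕ opad = ef 0b db 5c 5c 5c.
Inner hash: even-index sum = 409 mod 256 = 153; odd-index sum = 406 mod 256 = 150 → 99 96.
Outer hash (recomputed tag): even-index sum = 703 mod 256 = 191; odd-index sum = 345 mod 256 = 89 → bf 59.
Recomputed tag = bf59; claimed = bf59 → match.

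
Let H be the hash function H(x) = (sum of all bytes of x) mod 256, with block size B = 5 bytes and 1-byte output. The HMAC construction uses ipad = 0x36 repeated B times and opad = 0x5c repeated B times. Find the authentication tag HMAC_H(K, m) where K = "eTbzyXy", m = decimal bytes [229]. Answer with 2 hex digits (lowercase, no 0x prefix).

99

Key "eTbzyXy" = 65 54 62 7a 79 58 79 is 7 bytes > B = 5, so hash it first: H(key) = df, then zero-pad to 5 bytes: K' = df 00 00 00 00.
K' ⊕ ipad = e9 36 36 36 36.  K' ⊕ opad = 83 5c 5c 5c 5c.
Inner input = (K'⊕ipad) ∥ m = e9 36 36 36 36 ∥ e5.
Inner hash: sum = 233+54+54+54+54+229 = 678; mod 256 = 166 → a6.
Outer input = (K'⊕opad) ∥ inner = 83 5c 5c 5c 5c ∥ a6.
Outer hash (tag): sum = 131+92+92+92+92+166 = 665; mod 256 = 153 → 99.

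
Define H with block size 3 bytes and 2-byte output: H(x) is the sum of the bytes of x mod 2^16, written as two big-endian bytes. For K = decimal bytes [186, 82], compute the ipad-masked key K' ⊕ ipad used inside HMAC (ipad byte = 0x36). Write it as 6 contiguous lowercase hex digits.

Key decimal bytes [186, 82] = ba 52 is 2 bytes ≤ B = 3; zero-pad to 3 bytes: K' = ba 52 00.
XOR each byte with 0x36: ba⊕36=8c, 52⊕36=64, 00⊕36=36.

8c6436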